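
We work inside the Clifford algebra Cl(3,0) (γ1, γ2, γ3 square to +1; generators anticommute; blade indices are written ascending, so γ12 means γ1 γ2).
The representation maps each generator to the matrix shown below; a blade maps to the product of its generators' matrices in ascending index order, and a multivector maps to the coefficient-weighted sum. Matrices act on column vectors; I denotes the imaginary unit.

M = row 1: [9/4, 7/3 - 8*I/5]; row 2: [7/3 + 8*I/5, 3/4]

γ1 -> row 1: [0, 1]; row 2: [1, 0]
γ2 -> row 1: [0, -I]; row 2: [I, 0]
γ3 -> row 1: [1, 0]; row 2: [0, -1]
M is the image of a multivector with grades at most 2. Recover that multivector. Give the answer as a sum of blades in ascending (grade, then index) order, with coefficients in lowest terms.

Method: 1, rho(γ1), rho(γ2), rho(γ3) form a trace-orthogonal basis of the 2x2 complex matrices (tr(X Y) = 2 if X = Y, else 0), so M = m0*1 + m1*rho(γ1) + m2*rho(γ2) + m3*rho(γ3) with m0 = tr(M)/2 = 3/2, m1 = tr(M rho(γ1))/2 = 7/3, m2 = tr(M rho(γ2))/2 = 8/5, m3 = tr(M rho(γ3))/2 = 3/4.
Multiplying table entries, the bivector images are rho(γ12) = I*rho(γ3), rho(γ13) = -I*rho(γ2), rho(γ23) = I*rho(γ1); with real blade coefficients the real parts of m0..m3 are the coefficients of 1, γ1, γ2, γ3 and the imaginary parts give the bivectors (γ23: Im m1, γ13: -Im m2, γ12: Im m3).
Answer: 3/2 + 7/3*γ1 + 8/5*γ2 + 3/4*γ3


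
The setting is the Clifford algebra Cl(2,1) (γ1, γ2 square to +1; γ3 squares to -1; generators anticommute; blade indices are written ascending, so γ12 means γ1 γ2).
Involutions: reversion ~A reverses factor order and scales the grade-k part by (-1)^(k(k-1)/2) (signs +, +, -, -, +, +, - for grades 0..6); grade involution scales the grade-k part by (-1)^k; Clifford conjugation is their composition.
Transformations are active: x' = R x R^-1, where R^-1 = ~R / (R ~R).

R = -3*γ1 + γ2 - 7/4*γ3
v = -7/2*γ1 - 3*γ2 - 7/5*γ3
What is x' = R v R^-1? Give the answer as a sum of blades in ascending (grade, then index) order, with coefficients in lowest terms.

~R = -3*γ1 + γ2 - 7/4*γ3, and R ~R = 111/16, so R^-1 = ~R / (111/16).
R v = 101/20 + 25/2*γ12 - 77/40*γ13 - 133/20*γ23
Answer: -321/370*γ1 + 2473/555*γ2 - 637/555*γ3


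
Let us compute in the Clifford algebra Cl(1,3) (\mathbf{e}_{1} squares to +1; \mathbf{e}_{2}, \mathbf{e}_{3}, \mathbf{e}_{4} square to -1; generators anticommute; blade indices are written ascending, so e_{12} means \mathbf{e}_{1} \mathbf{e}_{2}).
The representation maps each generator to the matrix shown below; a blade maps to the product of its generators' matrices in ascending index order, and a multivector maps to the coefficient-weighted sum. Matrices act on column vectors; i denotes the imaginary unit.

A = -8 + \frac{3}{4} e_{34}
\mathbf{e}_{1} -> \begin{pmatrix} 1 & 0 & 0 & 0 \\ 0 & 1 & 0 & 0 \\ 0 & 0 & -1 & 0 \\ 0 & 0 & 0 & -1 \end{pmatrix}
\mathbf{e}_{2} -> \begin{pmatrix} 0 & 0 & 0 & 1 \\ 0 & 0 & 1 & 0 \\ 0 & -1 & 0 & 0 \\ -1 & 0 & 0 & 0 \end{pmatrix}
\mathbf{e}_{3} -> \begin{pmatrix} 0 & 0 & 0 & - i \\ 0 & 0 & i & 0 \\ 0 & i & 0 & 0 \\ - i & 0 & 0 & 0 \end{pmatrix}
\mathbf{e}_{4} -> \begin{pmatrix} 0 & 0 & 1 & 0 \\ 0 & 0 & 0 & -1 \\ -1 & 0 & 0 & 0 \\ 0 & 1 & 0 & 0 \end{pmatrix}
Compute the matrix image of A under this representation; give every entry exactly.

Bivector images (products of the table entries): rho(e_{34}) = rho(\mathbf{e}_{3})rho(\mathbf{e}_{4}) = \begin{pmatrix} 0 & - i & 0 & 0 \\ - i & 0 & 0 & 0 \\ 0 & 0 & 0 & - i \\ 0 & 0 & - i & 0 \end{pmatrix}.
M = (-8)*1 + (\frac{3}{4})*rho(e_{34}), summed entrywise (1 is the identity matrix):
Answer: \begin{pmatrix} -8 & - \frac{3 i}{4} & 0 & 0 \\ - \frac{3 i}{4} & -8 & 0 & 0 \\ 0 & 0 & -8 & - \frac{3 i}{4} \\ 0 & 0 & - \frac{3 i}{4} & -8 \end{pmatrix}


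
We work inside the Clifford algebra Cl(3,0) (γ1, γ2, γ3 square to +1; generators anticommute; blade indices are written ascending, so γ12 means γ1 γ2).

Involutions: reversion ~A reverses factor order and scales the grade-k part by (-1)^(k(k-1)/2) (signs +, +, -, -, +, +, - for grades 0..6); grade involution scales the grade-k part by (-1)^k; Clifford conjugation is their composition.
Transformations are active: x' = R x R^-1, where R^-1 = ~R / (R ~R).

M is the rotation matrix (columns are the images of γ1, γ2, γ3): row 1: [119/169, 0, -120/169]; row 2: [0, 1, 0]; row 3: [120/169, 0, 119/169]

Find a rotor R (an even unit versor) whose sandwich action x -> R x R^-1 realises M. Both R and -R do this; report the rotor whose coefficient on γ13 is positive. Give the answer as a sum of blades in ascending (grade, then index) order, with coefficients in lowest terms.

Method: write R = a + b12*γ12 + b13*γ13 + b23*γ23 with a^2 + b12^2 + b13^2 + b23^2 = 1 (so R^-1 = ~R). Expanding the columns R e_j ~R gives tr M = 4a^2 - 1 and, from the antisymmetric part, M21 - M12 = -4a*b12, M13 - M31 = 4a*b13, M32 - M23 = -4a*b23.
Here tr M = 407/169, so a^2 = (1 + tr M)/4 = 144/169 and a = ±12/13. Taking a = 12/13: M21 - M12 = 0, M13 - M31 = -240/169, M32 - M23 = 0, giving b12 = 0, b13 = -5/13, b23 = 0, i.e. R = 12/13 - 5/13*γ13.
Its γ13 coefficient is negative, so report the other preimage -R.
Answer: -12/13 + 5/13*γ13. Sheet selection: the two-to-one cover makes ±R indistinguishable at the matrix level (trace 407/169), so uniqueness comes from the required sign on γ13.


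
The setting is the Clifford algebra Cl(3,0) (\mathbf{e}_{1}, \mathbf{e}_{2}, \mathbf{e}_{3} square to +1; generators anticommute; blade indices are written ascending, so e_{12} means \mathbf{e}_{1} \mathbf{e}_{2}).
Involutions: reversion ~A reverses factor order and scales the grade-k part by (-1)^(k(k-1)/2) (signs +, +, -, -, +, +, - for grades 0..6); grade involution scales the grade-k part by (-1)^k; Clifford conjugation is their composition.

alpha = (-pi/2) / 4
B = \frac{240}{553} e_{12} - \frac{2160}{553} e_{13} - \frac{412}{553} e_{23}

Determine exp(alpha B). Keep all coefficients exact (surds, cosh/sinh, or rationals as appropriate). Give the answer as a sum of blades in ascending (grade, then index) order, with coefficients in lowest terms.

B^2 term by term: the squares give (\frac{240}{553})^2*(e_{12})^2 + (-\frac{2160}{553})^2*(e_{13})^2 + (-\frac{412}{553})^2*(e_{23})^2 = \frac{57600}{305809}*(-1) + \frac{4665600}{305809}*(-1) + \frac{169744}{305809}*(-1) = -16 (each basis 2-blade squares to minus the product of its generators' squares); cross terms between blades sharing an index anticommute and cancel. So B^2 = -16.
B^2 = -16 — circular case — the even/odd split gives cos and sin: l = 4, alpha*l = - \frac{\pi}{2}, so exp(alpha B) = cos(- \frac{\pi}{2}) + (sin(- \frac{\pi}{2})/4)*B = 0 + (- \frac{1}{4})*B.
Answer: - \frac{60}{553} e_{12} + \frac{540}{553} e_{13} + \frac{103}{553} e_{23}


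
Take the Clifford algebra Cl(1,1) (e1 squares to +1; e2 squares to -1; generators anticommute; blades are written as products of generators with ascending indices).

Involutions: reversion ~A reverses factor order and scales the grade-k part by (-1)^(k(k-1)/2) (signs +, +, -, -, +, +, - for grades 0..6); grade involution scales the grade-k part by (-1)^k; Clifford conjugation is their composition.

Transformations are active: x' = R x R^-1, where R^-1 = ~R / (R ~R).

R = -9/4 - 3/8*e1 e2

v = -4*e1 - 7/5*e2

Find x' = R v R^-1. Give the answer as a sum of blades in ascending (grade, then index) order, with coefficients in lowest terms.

~R = -9/4 + 3/8*e1 e2, and R ~R = 315/64, so R^-1 = ~R / (315/64).
R v = 339/40*e1 + 33/20*e2
Answer: -656/175*e1 - 19/175*e2


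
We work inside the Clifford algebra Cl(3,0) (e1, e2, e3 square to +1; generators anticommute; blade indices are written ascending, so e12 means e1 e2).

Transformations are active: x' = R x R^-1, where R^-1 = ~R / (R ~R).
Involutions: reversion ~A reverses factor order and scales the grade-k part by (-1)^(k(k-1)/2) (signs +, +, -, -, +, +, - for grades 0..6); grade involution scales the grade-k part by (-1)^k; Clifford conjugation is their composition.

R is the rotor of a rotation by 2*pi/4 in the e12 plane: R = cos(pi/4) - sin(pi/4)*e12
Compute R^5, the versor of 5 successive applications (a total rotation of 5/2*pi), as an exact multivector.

Because a rotor carries half the rotation angle, composing 5 copies of this e12-plane rotor multiplies the phase: 5*(pi/4) = 5*pi/4, hence R^5 = cos(5*pi/4) - sin(5*pi/4)*e12.
cos(5*pi/4) = -sqrt(2)/2 and sin(5*pi/4) = -sqrt(2)/2, so R^5 = -sqrt(2)/2 + sqrt(2)/2*e12. The net rotation is 1/2*pi (after discarding 1 full turn, each of which contributes a factor -1 to the rotor); the rotor keeps the half-angle phase exactly.
Answer: -sqrt(2)/2 + sqrt(2)/2*e12


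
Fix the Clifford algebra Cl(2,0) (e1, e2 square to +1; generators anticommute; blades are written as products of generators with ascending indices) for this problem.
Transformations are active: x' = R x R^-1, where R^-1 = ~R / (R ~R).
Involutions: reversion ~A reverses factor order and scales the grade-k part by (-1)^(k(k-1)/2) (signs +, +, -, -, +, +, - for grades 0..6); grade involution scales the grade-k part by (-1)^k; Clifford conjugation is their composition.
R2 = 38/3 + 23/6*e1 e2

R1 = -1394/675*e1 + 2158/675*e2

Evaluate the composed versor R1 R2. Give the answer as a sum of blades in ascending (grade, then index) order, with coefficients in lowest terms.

Distribute over the terms of R1 (each basis-blade product reordered to ascending indices, repeated generators contracted through their squares):
(-1394/675*e1) R2 = -52972/2025*e1 - 16031/2025*e2
(2158/675*e2) R2 = -24817/2025*e1 + 82004/2025*e2
Summing the partial products and collecting blades:
Answer: -77789/2025*e1 + 21991/675*e2


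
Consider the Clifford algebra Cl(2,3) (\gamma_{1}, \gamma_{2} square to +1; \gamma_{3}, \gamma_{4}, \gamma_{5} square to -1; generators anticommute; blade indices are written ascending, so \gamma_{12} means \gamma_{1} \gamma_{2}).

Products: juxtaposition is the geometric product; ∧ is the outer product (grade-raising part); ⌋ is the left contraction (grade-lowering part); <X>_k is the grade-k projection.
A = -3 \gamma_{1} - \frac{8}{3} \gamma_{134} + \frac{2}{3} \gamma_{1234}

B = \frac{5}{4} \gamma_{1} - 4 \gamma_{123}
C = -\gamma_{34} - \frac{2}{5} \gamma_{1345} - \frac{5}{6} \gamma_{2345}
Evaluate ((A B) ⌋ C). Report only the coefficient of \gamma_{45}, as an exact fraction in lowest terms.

step 1: -\frac{15}{4} + \frac{8}{3} \gamma_{4} + 12 \gamma_{23} + \frac{32}{3} \gamma_{24} - \frac{10}{3} \gamma_{34} - \frac{5}{6} \gamma_{234}
step 2: -\frac{10}{3} - \frac{8}{3} \gamma_{3} - \frac{25}{36} \gamma_{5} - \frac{4}{3} \gamma_{15} - \frac{25}{9} \gamma_{25} + \frac{15}{4} \gamma_{34} + \frac{80}{9} \gamma_{35} - 10 \gamma_{45} + \frac{16}{15} \gamma_{135} + \frac{20}{9} \gamma_{235} + \frac{3}{2} \gamma_{1345} + \frac{25}{8} \gamma_{2345}
Answer: -10


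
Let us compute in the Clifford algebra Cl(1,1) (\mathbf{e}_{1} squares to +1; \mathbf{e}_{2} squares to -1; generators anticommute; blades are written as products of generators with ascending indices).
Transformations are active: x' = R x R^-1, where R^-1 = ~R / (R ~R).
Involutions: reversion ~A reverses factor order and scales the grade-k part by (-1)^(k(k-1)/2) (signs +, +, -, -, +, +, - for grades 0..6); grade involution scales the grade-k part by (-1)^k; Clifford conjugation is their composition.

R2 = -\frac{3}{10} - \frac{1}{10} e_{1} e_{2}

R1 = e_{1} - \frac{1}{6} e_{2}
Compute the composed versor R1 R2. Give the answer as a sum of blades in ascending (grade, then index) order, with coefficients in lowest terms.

Distribute over the terms of R1 (each basis-blade product reordered to ascending indices, repeated generators contracted through their squares):
(e_{1}) R2 = -\frac{3}{10} e_{1} - \frac{1}{10} e_{2}
(-\frac{1}{6} e_{2}) R2 = \frac{1}{60} e_{1} + \frac{1}{20} e_{2}
Summing the partial products and collecting blades:
Answer: -\frac{17}{60} e_{1} - \frac{1}{20} e_{2}


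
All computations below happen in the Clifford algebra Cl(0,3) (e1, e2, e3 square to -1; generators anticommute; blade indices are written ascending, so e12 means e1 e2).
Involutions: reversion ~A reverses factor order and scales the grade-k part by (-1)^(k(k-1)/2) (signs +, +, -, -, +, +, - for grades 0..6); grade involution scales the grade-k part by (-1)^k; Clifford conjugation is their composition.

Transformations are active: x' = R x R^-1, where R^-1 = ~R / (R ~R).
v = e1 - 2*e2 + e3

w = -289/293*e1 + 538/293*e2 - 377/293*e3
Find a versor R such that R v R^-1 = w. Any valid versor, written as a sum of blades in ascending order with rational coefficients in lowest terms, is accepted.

Take R = v + w = 4/293*e1 - 48/293*e2 - 84/293*e3. Because q(v) = q(w) = -6, conjugation by R sends v exactly to w.
Answer: 4/293*e1 - 48/293*e2 - 84/293*e3


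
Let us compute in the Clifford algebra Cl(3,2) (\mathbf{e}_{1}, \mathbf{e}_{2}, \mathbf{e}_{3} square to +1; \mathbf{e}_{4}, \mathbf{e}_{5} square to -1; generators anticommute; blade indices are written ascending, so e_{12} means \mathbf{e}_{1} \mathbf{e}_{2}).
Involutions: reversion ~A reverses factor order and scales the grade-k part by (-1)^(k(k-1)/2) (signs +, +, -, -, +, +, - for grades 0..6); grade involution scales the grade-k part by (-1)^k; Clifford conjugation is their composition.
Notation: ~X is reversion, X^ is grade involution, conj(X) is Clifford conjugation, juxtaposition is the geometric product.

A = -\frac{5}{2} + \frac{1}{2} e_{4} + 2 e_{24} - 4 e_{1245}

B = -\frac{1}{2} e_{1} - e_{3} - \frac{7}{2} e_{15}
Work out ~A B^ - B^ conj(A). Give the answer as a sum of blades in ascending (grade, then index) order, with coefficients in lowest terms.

first term: -\frac{5}{4} e_{1} - \frac{5}{2} e_{3} - \frac{1}{4} e_{14} + \frac{35}{4} e_{15} + 14 e_{24} - \frac{1}{2} e_{34} - e_{124} + \frac{7}{4} e_{145} + 2 e_{234} + 2 e_{245} + 7 e_{1245} - 4 e_{12345}
second term: -\frac{5}{4} e_{1} - \frac{5}{2} e_{3} - \frac{1}{4} e_{14} + \frac{35}{4} e_{15} + 14 e_{24} - \frac{1}{2} e_{34} - e_{124} - \frac{7}{4} e_{145} + 2 e_{234} - 2 e_{245} + 7 e_{1245} - 4 e_{12345}
Answer: \frac{7}{2} e_{145} + 4 e_{245}


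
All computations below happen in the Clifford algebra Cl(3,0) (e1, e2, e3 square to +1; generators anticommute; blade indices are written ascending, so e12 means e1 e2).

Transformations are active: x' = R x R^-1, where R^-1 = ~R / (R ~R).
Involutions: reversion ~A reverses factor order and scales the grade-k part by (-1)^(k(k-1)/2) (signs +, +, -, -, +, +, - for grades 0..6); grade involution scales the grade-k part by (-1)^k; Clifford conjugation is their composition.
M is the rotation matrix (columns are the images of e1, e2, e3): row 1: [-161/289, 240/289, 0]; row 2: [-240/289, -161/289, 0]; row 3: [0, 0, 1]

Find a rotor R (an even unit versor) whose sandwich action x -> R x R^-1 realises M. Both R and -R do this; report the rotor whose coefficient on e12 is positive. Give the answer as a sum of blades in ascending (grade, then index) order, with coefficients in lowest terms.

Method: write R = a + b12*e12 + b13*e13 + b23*e23 with a^2 + b12^2 + b13^2 + b23^2 = 1 (so R^-1 = ~R). Expanding the columns R e_j ~R gives tr M = 4a^2 - 1 and, from the antisymmetric part, M21 - M12 = -4a*b12, M13 - M31 = 4a*b13, M32 - M23 = -4a*b23.
Here tr M = -33/289, so a^2 = (1 + tr M)/4 = 64/289 and a = ±8/17. Taking a = 8/17: M21 - M12 = -480/289, M13 - M31 = 0, M32 - M23 = 0, giving b12 = 15/17, b13 = 0, b23 = 0, i.e. R = 8/17 + 15/17*e12.
Its e12 coefficient is already positive.
Answer: 8/17 + 15/17*e12. Recall the cover is two-to-one: with M of trace -33/289, both preimages act alike, and the stated e12 sign chooses the sheet.


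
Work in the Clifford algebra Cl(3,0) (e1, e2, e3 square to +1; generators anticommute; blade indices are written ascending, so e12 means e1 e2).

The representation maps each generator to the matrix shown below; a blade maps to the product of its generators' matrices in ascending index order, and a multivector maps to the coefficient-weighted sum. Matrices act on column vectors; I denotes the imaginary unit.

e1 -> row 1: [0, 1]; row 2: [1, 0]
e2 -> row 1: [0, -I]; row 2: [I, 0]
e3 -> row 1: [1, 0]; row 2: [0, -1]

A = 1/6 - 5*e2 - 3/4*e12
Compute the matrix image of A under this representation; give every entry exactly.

Bivector images (products of the table entries): rho(e12) = rho(e1)rho(e2) = row 1: [I, 0]; row 2: [0, -I].
M = (1/6)*1 + (-5)*rho(e2) + (-3/4)*rho(e12), summed entrywise (1 is the identity matrix):
Answer: row 1: [1/6 - 3*I/4, 5*I]; row 2: [-5*I, 1/6 + 3*I/4]


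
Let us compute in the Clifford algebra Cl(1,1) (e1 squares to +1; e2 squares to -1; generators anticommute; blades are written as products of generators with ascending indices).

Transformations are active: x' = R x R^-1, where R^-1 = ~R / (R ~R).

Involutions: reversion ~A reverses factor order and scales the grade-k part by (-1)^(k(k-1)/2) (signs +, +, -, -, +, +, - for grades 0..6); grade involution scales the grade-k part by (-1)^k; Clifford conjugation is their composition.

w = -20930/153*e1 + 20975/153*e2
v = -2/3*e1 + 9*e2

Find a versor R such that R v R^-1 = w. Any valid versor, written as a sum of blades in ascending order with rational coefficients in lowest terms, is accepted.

Construction: equal norms (both -725/9) license R = v + w = -21032/153*e1 + 22352/153*e2 — nothing changes along that direction, while (v - w)/2 changes sign, so v maps onto w.
Answer: -21032/153*e1 + 22352/153*e2


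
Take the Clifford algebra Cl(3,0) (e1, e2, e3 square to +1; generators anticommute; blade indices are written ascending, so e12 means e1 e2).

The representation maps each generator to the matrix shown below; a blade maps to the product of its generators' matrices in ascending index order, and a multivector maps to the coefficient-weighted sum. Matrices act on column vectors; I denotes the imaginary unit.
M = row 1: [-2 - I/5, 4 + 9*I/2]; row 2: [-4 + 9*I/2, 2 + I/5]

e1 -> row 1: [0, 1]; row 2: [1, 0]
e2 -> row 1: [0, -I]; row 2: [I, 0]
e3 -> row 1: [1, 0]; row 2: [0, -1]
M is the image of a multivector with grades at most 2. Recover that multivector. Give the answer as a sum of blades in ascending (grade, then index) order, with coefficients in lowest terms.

Method: 1, rho(e1), rho(e2), rho(e3) form a trace-orthogonal basis of the 2x2 complex matrices (tr(X Y) = 2 if X = Y, else 0), so M = m0*1 + m1*rho(e1) + m2*rho(e2) + m3*rho(e3) with m0 = tr(M)/2 = 0, m1 = tr(M rho(e1))/2 = 9*I/2, m2 = tr(M rho(e2))/2 = 4*I, m3 = tr(M rho(e3))/2 = -2 - I/5.
Multiplying table entries, the bivector images are rho(e12) = I*rho(e3), rho(e13) = -I*rho(e2), rho(e23) = I*rho(e1); with real blade coefficients the real parts of m0..m3 are the coefficients of 1, e1, e2, e3 and the imaginary parts give the bivectors (e23: Im m1, e13: -Im m2, e12: Im m3).
Answer: -2*e3 - 1/5*e12 - 4*e13 + 9/2*e23


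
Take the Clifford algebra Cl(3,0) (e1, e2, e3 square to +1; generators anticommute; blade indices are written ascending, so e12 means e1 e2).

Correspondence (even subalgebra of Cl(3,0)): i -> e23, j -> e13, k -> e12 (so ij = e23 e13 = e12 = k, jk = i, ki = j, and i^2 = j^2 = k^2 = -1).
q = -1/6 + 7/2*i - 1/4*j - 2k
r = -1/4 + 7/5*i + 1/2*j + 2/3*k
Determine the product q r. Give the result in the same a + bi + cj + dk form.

In blades: q = -1/6 - 2*e12 - 1/4*e13 + 7/2*e23, r = -1/4 + 2/3*e12 + 1/2*e13 + 7/5*e23.
Distribute q over r term by term (generator squares from the signature, products reordered to ascending indices): (-1/6)*r = 1/24 - 1/9*e12 - 1/12*e13 - 7/30*e23; (-2*e12)*r = 4/3 + 1/2*e12 - 14/5*e13 + e23; (-1/4*e13)*r = 1/8 + 7/20*e12 + 1/16*e13 - 1/6*e23; (7/2*e23)*r = -49/10 + 7/4*e12 - 7/3*e13 - 7/8*e23.
Sum: -17/5 + 112/45*e12 - 1237/240*e13 - 11/40*e23; translating back through the correspondence:
Answer: -17/5 - 11/40*i - 1237/240*j + 112/45*k


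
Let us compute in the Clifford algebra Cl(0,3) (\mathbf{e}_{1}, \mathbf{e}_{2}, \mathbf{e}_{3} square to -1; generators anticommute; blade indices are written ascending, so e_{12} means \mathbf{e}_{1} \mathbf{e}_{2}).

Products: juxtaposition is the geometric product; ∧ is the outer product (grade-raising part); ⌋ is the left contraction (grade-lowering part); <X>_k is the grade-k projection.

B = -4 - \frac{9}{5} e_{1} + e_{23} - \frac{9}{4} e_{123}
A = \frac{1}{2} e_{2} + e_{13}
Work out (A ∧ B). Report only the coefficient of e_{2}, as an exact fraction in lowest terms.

step 1: -2 e_{2} + \frac{9}{10} e_{12} - 4 e_{13}
Answer: -2


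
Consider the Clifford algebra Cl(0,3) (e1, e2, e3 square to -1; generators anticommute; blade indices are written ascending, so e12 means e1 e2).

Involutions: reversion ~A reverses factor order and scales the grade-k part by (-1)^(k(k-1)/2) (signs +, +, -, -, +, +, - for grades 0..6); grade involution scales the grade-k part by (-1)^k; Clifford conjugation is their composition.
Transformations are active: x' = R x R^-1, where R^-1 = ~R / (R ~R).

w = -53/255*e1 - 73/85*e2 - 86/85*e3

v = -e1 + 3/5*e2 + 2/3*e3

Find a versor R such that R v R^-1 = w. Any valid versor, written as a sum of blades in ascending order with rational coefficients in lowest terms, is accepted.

Equal squares first: v^2 = w^2 = -406/225. Then v + w = -308/255*e1 - 22/85*e2 - 88/255*e3 is a versor taking v to w, provided it is invertible.
Answer: -308/255*e1 - 22/85*e2 - 88/255*e3


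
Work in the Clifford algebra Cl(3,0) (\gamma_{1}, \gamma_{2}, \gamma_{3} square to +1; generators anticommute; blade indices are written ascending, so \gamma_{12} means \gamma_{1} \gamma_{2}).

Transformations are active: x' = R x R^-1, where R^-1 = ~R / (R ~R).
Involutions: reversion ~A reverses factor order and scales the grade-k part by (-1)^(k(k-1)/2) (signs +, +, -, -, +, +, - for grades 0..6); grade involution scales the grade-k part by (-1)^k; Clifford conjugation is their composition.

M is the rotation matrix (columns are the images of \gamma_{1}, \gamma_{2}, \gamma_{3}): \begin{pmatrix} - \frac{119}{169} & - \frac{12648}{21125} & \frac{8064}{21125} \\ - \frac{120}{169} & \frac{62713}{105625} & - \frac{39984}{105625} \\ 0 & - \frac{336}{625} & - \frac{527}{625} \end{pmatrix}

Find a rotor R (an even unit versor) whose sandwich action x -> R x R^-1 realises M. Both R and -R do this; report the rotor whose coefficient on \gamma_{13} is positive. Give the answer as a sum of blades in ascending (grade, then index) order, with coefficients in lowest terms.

Method: write R = a + b12*\gamma_{12} + b13*\gamma_{13} + b23*\gamma_{23} with a^2 + b12^2 + b13^2 + b23^2 = 1 (so R^-1 = ~R). Expanding the columns R e_j ~R gives tr M = 4a^2 - 1 and, from the antisymmetric part, M21 - M12 = -4a*b12, M13 - M31 = 4a*b13, M32 - M23 = -4a*b23.
Here tr M = -\frac{4029}{4225}, so a^2 = (1 + tr M)/4 = \frac{49}{4225} and a = ±\frac{7}{65}. Taking a = \frac{7}{65}: M21 - M12 = -\frac{2352}{21125}, M13 - M31 = \frac{8064}{21125}, M32 - M23 = -\frac{672}{4225}, giving b12 = \frac{84}{325}, b13 = \frac{288}{325}, b23 = \frac{24}{65}, i.e. R = \frac{7}{65} + \frac{84}{325} \gamma_{12} + \frac{288}{325} \gamma_{13} + \frac{24}{65} \gamma_{23}.
Its \gamma_{13} coefficient is already positive.
Answer: \frac{7}{65} + \frac{84}{325} \gamma_{12} + \frac{288}{325} \gamma_{13} + \frac{24}{65} \gamma_{23}. Why the constraint matters: R and -R act identically through the sandwich — M has trace -\frac{4029}{4225} either way — so only the sign condition on \gamma_{13} picks one of the two preimages.


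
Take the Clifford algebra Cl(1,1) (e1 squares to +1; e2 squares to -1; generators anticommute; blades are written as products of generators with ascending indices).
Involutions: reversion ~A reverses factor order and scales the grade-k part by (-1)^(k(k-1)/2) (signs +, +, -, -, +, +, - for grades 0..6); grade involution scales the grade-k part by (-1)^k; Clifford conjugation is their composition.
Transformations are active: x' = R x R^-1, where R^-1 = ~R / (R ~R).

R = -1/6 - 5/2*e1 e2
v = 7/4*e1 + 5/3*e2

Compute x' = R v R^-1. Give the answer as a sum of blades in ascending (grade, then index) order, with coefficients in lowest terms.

~R = -1/6 + 5/2*e1 e2, and R ~R = -56/9, so R^-1 = ~R / (-56/9).
R v = 31/8*e1 + 295/72*e2
Answer: -691/448*e1 - 1945/1344*e2


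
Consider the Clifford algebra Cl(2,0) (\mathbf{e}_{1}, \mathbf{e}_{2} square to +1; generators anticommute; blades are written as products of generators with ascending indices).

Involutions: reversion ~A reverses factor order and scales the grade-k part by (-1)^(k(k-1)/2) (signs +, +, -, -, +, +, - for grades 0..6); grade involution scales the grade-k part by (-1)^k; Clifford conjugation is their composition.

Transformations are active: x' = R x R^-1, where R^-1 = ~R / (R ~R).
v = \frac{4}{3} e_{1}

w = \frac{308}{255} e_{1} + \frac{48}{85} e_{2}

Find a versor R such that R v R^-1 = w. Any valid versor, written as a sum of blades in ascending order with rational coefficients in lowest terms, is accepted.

Here q(v) = q(w) = \frac{16}{9}; the classical choice R = v + w = \frac{216}{85} e_{1} + \frac{48}{85} e_{2} then realises v -> w under the sandwich.
Answer: \frac{216}{85} e_{1} + \frac{48}{85} e_{2}


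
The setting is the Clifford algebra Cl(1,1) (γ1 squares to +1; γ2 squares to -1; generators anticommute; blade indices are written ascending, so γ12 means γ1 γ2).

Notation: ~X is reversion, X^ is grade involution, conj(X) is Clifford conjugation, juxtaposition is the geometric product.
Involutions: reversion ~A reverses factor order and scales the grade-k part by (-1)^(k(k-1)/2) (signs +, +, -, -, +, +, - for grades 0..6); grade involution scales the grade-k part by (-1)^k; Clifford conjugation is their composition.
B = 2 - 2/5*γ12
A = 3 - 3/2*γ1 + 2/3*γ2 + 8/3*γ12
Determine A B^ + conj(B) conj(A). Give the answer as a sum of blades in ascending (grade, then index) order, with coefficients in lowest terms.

first term: 74/15 - 49/15*γ1 + 29/15*γ2 + 62/15*γ12
second term: 74/15 + 49/15*γ1 - 29/15*γ2 - 62/15*γ12
Answer: 148/15


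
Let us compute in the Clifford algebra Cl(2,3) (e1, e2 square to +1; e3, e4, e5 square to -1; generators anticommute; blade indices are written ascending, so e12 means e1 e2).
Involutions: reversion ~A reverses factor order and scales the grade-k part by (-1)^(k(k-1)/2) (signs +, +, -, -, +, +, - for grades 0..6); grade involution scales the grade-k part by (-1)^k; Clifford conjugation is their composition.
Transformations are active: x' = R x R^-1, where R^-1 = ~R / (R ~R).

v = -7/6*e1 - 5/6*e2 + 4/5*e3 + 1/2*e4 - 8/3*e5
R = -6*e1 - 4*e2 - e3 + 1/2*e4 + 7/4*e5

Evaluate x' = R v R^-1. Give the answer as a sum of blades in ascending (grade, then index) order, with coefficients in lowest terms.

~R = -6*e1 - 4*e2 - e3 + 1/2*e4 + 7/4*e5, and R ~R = 763/16, so R^-1 = ~R / (763/16).
R v = 311/20 + 1/3*e12 - 179/30*e13 - 29/12*e14 + 433/24*e15 - 121/30*e23 - 19/12*e24 + 97/8*e25 - 9/10*e34 + 19/15*e35 - 53/24*e45
Answer: -62863/22890*e1 - 40637/22890*e2 - 1108/763*e3 - 1327/7630*e4 + 6226/1635*e5


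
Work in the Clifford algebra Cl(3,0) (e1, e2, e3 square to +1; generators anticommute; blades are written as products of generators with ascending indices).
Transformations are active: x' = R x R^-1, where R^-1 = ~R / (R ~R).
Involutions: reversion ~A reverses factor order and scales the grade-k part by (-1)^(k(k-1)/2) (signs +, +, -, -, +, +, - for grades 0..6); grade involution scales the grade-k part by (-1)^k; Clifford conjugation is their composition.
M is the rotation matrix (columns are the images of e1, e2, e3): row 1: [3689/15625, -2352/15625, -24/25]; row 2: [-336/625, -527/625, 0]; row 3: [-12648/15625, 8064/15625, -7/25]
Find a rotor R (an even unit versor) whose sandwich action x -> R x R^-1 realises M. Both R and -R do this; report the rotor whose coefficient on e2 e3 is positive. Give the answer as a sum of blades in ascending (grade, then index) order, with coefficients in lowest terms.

Method: write R = a + b12*e1 e2 + b13*e1 e3 + b23*e2 e3 with a^2 + b12^2 + b13^2 + b23^2 = 1 (so R^-1 = ~R). Expanding the columns R e_j ~R gives tr M = 4a^2 - 1 and, from the antisymmetric part, M21 - M12 = -4a*b12, M13 - M31 = 4a*b13, M32 - M23 = -4a*b23.
Here tr M = -13861/15625, so a^2 = (1 + tr M)/4 = 441/15625 and a = ±21/125. Taking a = 21/125: M21 - M12 = -6048/15625, M13 - M31 = -2352/15625, M32 - M23 = 8064/15625, giving b12 = 72/125, b13 = -28/125, b23 = -96/125, i.e. R = 21/125 + 72/125*e1 e2 - 28/125*e1 e3 - 96/125*e2 e3.
Its e2 e3 coefficient is negative, so report the other preimage -R.
Answer: -21/125 - 72/125*e1 e2 + 28/125*e1 e3 + 96/125*e2 e3. Note: both R and -R realise this M (trace -13861/15625); the covering map identifies them, and the e2 e3-coefficient sign is the tie-breaker.


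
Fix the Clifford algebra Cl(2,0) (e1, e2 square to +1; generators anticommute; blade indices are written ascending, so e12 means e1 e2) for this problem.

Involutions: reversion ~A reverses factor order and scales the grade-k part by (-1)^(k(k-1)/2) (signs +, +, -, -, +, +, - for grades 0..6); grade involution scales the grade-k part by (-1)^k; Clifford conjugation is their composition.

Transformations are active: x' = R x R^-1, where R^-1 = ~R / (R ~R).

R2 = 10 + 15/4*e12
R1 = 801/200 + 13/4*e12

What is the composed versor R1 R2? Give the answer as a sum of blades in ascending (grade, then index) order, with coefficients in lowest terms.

Distribute over the terms of R1 (each basis-blade product reordered to ascending indices, repeated generators contracted through their squares):
(801/200) R2 = 801/20 + 2403/160*e12
(13/4*e12) R2 = -195/16 + 65/2*e12
Summing the partial products and collecting blades:
Answer: 2229/80 + 7603/160*e12


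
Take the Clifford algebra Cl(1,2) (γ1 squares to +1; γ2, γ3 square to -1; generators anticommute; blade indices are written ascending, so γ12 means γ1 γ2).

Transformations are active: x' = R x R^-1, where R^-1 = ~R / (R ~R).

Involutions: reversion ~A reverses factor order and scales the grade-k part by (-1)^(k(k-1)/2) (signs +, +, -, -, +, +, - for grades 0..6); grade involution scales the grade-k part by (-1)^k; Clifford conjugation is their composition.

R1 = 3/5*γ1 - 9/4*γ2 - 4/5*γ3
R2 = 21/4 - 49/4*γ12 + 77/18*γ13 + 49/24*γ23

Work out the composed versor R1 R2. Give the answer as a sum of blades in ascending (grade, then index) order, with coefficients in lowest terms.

Distribute over the terms of R1 (each basis-blade product reordered to ascending indices, repeated generators contracted through their squares):
(3/5*γ1) R2 = 63/20*γ1 - 147/20*γ2 + 77/30*γ3 + 49/40*γ123
(-9/4*γ2) R2 = 441/16*γ1 - 189/16*γ2 + 147/32*γ3 + 77/8*γ123
(-4/5*γ3) R2 = -154/45*γ1 - 49/30*γ2 - 21/5*γ3 + 49/5*γ123
Summing the partial products and collecting blades:
Answer: 19649/720*γ1 - 4991/240*γ2 + 1421/480*γ3 + 413/20*γ123


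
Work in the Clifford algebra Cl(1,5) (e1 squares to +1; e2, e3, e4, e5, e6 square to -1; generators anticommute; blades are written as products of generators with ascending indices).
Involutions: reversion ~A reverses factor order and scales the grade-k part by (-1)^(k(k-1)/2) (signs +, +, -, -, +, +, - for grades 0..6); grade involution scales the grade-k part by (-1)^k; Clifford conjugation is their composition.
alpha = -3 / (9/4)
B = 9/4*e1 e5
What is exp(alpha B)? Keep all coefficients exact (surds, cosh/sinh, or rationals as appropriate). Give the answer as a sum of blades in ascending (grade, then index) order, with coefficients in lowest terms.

B^2 = (9/4)^2*(e1 e5)^2 = 81/16*(+1) = 81/16 (a basis 2-blade squares to minus the product of its generators' squares).
B^2 = 81/16 — the series telescopes hyperbolically here: l = 9/4, alpha*l = -3, so exp(alpha B) = cosh(-3) + (sinh(-3)/(9/4))*B = cosh(3) + (-4*sinh(3)/9)*B.
Answer: cosh(3) - sinh(3)*e1 e5


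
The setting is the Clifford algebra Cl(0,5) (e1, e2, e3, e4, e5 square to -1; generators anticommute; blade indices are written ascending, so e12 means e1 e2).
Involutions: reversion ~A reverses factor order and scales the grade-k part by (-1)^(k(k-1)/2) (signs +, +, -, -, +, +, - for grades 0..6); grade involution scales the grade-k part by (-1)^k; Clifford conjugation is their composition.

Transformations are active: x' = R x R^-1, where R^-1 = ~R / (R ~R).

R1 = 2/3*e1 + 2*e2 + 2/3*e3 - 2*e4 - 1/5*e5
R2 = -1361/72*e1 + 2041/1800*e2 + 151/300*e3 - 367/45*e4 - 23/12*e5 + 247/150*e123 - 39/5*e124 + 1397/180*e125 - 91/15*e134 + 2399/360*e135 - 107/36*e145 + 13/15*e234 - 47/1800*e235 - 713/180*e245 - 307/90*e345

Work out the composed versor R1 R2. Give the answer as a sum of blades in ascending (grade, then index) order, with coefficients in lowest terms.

Distribute over the terms of R1 (each basis-blade product reordered to ascending indices, repeated generators contracted through their squares):
(2/3*e1) R2 = 1361/108 + 2041/2700*e12 + 151/450*e13 - 734/135*e14 - 23/18*e15 - 247/225*e23 + 26/5*e24 - 1397/270*e25 + 182/45*e34 - 2399/540*e35 + 107/54*e45 + 26/45*e1234 - 47/2700*e1235 - 713/270*e1245 - 307/135*e1345
(2*e2) R2 = -2041/900 + 1361/36*e12 + 247/75*e13 - 78/5*e14 + 1397/90*e15 + 151/150*e23 - 734/45*e24 - 23/6*e25 - 26/15*e34 + 47/900*e35 + 713/90*e45 + 182/15*e1234 - 2399/180*e1235 + 107/18*e1245 - 307/45*e2345
(2/3*e3) R2 = -151/450 - 247/225*e12 + 1361/108*e13 - 182/45*e14 + 2399/540*e15 - 2041/2700*e23 + 26/45*e24 - 47/2700*e25 - 734/135*e34 - 23/18*e35 + 307/135*e45 - 26/5*e1234 + 1397/270*e1235 + 107/54*e1345 + 713/270*e2345
(-2*e4) R2 = -734/45 - 78/5*e12 - 182/15*e13 - 1361/36*e14 + 107/18*e15 + 26/15*e23 + 2041/900*e24 + 713/90*e25 + 151/150*e34 + 307/45*e35 + 23/6*e45 + 247/75*e1234 - 1397/90*e1245 - 2399/180*e1345 + 47/900*e2345
(-1/5*e5) R2 = -23/60 + 1397/900*e12 + 2399/1800*e13 - 107/180*e14 - 1361/360*e15 - 47/9000*e23 - 713/900*e24 + 2041/9000*e25 - 307/450*e34 + 151/1500*e35 - 367/225*e45 + 247/750*e1235 - 39/25*e1245 - 91/75*e1345 + 13/75*e2345
Summing the partial products and collecting blades:
Answer: -18079/2700 + 63223/2700*e12 + 29323/5400*e13 - 1714/27*e14 + 22519/1080*e15 + 23789/27000*e23 - 2038/225*e24 - 23647/27000*e25 - 1891/675*e34 + 16939/13500*e35 + 719/50*e45 + 2431/225*e1234 - 8822/1125*e1235 - 18601/1350*e1245 - 40051/2700*e1345 - 10681/2700*e2345


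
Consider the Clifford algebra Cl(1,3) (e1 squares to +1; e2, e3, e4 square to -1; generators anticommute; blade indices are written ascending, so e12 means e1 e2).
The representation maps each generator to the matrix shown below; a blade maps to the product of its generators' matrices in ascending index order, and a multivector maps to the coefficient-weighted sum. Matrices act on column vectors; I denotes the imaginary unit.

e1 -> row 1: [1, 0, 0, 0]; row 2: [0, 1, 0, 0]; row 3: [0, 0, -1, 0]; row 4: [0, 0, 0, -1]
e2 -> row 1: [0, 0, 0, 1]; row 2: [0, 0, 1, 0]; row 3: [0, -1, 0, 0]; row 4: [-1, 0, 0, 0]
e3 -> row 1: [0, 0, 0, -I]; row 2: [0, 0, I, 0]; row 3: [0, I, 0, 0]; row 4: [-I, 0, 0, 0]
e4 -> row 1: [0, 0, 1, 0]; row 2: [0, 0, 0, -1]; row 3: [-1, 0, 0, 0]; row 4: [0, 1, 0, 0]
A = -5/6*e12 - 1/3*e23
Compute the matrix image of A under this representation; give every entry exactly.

Bivector images (products of the table entries): rho(e12) = rho(e1)rho(e2) = row 1: [0, 0, 0, 1]; row 2: [0, 0, 1, 0]; row 3: [0, 1, 0, 0]; row 4: [1, 0, 0, 0]; rho(e23) = rho(e2)rho(e3) = row 1: [-I, 0, 0, 0]; row 2: [0, I, 0, 0]; row 3: [0, 0, -I, 0]; row 4: [0, 0, 0, I].
M = (-5/6)*rho(e12) + (-1/3)*rho(e23), summed entrywise:
Answer: row 1: [I/3, 0, 0, -5/6]; row 2: [0, -I/3, -5/6, 0]; row 3: [0, -5/6, I/3, 0]; row 4: [-5/6, 0, 0, -I/3]


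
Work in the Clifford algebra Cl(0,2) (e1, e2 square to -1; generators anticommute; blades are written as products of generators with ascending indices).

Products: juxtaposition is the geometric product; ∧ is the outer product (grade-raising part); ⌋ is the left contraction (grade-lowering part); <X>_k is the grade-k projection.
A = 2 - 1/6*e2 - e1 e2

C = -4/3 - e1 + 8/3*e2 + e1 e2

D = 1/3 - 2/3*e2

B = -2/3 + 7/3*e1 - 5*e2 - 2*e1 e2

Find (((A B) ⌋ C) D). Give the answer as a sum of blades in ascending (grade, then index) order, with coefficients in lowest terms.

step 1: -25/6 - 110/9*e2 - 53/18*e1 e2
step 2: 2219/54 - 145/18*e1 - 100/9*e2 - 25/6*e1 e2
step 3: 1019/162 - 295/54*e1 - 2519/81*e2 + 215/54*e1 e2
Answer: 1019/162 - 295/54*e1 - 2519/81*e2 + 215/54*e1 e2


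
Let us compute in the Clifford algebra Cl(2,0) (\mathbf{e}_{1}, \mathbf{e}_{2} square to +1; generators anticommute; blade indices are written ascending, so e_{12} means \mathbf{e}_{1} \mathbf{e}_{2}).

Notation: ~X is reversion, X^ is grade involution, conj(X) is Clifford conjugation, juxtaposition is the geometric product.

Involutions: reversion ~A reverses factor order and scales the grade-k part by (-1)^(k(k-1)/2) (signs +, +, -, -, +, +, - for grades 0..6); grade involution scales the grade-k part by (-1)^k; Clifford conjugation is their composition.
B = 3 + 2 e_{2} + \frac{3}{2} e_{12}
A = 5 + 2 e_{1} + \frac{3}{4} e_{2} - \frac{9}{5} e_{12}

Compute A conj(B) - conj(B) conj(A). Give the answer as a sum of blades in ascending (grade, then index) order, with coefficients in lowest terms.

first term: \frac{54}{5} + \frac{429}{40} e_{1} - \frac{43}{4} e_{2} - \frac{169}{10} e_{12}
second term: \frac{96}{5} - \frac{51}{40} e_{1} - \frac{61}{4} e_{2} - \frac{61}{10} e_{12}
Answer: -\frac{42}{5} + 12 e_{1} + \frac{9}{2} e_{2} - \frac{54}{5} e_{12}


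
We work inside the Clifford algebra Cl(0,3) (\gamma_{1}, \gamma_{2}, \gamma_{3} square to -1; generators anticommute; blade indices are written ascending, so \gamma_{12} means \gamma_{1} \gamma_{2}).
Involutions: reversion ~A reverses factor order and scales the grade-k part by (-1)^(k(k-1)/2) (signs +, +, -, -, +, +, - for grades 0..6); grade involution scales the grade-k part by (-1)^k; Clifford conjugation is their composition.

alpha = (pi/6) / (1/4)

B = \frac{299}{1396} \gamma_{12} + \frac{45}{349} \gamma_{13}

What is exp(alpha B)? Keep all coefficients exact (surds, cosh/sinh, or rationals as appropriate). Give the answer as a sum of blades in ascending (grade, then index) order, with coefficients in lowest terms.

B^2 term by term: the squares give (\frac{299}{1396})^2*(\gamma_{12})^2 + (\frac{45}{349})^2*(\gamma_{13})^2 = \frac{89401}{1948816}*(-1) + \frac{2025}{121801}*(-1) = -\frac{1}{16} (each basis 2-blade squares to minus the product of its generators' squares); cross terms between blades sharing an index anticommute and cancel. So B^2 = -\frac{1}{16}.
B^2 = -\frac{1}{16} — the series telescopes trigonometrically here: l = \frac{1}{4}, alpha*l = \frac{\pi}{6}, so exp(alpha B) = cos(\frac{\pi}{6}) + (sin(\frac{\pi}{6})/(\frac{1}{4}))*B = \frac{\sqrt{3}}{2} + (2)*B.
Answer: \frac{\sqrt{3}}{2} + \frac{299}{698} \gamma_{12} + \frac{90}{349} \gamma_{13}


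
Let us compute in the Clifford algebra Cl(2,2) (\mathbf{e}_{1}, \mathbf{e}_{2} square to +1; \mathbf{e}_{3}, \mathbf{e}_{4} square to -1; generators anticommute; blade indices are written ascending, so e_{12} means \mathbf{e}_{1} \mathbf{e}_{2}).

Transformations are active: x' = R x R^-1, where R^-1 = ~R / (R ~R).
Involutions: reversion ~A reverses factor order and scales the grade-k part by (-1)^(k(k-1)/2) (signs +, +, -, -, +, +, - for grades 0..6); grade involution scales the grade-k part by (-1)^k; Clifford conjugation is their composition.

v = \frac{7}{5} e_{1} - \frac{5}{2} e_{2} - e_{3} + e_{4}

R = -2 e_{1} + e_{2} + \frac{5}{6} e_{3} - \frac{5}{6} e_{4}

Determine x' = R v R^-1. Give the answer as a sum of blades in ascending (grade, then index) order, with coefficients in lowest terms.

~R = -2 e_{1} + e_{2} + \frac{5}{6} e_{3} - \frac{5}{6} e_{4}, and R ~R = \frac{65}{18}, so R^-1 = ~R / (\frac{65}{18}).
R v = -\frac{109}{30} + \frac{18}{5} e_{12} + \frac{5}{6} e_{13} - \frac{5}{6} e_{14} + \frac{13}{12} e_{23} - \frac{13}{12} e_{24}
Answer: \frac{853}{325} e_{1} + \frac{317}{650} e_{2} - \frac{44}{65} e_{3} + \frac{44}{65} e_{4}


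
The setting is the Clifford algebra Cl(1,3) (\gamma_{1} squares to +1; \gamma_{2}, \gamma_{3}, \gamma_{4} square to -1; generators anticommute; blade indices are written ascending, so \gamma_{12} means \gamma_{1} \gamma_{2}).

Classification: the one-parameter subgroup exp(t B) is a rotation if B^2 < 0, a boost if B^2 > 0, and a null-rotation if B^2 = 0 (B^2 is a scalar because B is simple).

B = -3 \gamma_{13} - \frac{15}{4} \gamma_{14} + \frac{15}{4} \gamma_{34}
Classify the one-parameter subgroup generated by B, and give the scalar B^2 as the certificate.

B^2 term by term: the squares give (-3)^2*(\gamma_{13})^2 + (-\frac{15}{4})^2*(\gamma_{14})^2 + (\frac{15}{4})^2*(\gamma_{34})^2 = 9*(+1) + \frac{225}{16}*(+1) + \frac{225}{16}*(-1) = 9 (each basis 2-blade squares to minus the product of its generators' squares); cross terms between blades sharing an index anticommute and cancel. So B^2 = 9.
Answer: boost, certificate B^2 = 9. The scalar 9 is the complete invariant here: its sign names the subgroup type.
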